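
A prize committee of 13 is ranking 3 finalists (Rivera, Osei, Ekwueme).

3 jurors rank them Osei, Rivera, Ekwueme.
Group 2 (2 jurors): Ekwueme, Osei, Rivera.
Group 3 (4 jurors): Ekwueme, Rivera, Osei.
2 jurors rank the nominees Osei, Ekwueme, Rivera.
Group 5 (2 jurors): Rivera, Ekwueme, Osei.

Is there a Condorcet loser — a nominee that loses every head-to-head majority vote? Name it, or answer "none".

Pairwise majorities:
Rivera vs Osei: Rivera preferred on 4+2 = 6 ballots; Osei wins 7–6.
Rivera vs Ekwueme: 5 to 8, Ekwueme.
Osei vs Ekwueme: Ekwueme wins 8–5.
Only Rivera has no wins; Rivera is the Condorcet loser.

Rivera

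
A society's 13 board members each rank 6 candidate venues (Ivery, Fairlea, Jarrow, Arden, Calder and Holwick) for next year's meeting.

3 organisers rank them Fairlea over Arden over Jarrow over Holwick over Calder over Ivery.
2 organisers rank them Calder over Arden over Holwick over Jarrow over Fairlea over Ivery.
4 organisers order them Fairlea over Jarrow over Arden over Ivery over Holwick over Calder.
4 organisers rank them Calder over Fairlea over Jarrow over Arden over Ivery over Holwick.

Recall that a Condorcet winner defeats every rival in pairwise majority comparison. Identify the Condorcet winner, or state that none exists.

Head-to-head results (13 organisers):
Ivery vs Fairlea: Ivery preferred on 0 ballots; Fairlea wins 13–0.
Ivery vs Jarrow: 0 to 13, Jarrow.
Ivery vs Arden: Ivery is ranked higher on 0 ballots, Arden on 13. Arden wins 13–0.
Ivery vs Calder: 4 to 9, Calder.
Ivery vs Holwick: 8 to 5, Ivery.
Fairlea vs Jarrow: 11 to 2, Fairlea.
Fairlea vs Arden: Fairlea preferred on 3+4+4 = 11 ballots; Fairlea wins 11–2.
Fairlea vs Calder: Fairlea preferred on 3+4 = 7 ballots; Fairlea wins 7–6.
Fairlea vs Holwick: 3+4+4 = 11 for Fairlea, 2 for Holwick — Fairlea by 11–2.
Jarrow vs Arden: Jarrow preferred on 4+4 = 8 ballots; Jarrow wins 8–5.
Jarrow vs Calder: Jarrow is ranked higher on 3+4 = 7 ballots, Calder on 6. Jarrow wins 7–6.
Jarrow vs Holwick: Jarrow is ranked higher on 3+4+4 = 11 ballots, Holwick on 2. Jarrow wins 11–2.
Arden vs Calder: Arden is ranked higher on 3+4 = 7 ballots, Calder on 6. Arden wins 7–6.
Arden vs Holwick: 13 to 0, Arden.
Calder vs Holwick: 6 to 7, Holwick.
Fairlea wins every pairwise contest, so Fairlea is the Condorcet winner.

Fairlea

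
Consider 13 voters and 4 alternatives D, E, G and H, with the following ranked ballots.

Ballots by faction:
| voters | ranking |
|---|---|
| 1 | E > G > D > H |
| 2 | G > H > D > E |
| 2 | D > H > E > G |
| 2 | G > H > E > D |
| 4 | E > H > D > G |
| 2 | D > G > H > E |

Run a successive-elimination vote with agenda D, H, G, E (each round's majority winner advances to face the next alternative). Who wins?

Round 1: D vs H — 5–8, H advances.
Round 2: H vs G — 6–7, G advances.
Round 3: G vs E — 6–7, E advances.
E survives the agenda.

E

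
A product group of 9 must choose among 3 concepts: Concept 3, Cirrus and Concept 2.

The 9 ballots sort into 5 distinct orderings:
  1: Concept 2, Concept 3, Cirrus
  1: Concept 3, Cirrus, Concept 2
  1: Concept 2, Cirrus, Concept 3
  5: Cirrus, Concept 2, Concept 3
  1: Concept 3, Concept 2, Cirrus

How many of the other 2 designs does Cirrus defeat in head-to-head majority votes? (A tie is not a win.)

Cirrus against each rival (9 engineers):
Cirrus vs Concept 3: Cirrus, 6–3.
Cirrus vs Concept 2: Cirrus, 6–3.
Cirrus beats Concept 3, Concept 2 — 2 pairwise wins.

2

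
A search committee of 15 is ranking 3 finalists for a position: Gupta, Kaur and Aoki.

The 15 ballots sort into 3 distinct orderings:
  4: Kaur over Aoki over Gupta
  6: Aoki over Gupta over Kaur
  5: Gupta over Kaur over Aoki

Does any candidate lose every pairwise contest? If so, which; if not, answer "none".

Pairwise majorities:
Gupta vs Kaur: Gupta is ranked higher on 6+5 = 11 ballots, Kaur on 4. Gupta wins 11–4.
Gupta vs Aoki: Aoki wins 10–5.
Kaur vs Aoki: 4+5 = 9 for Kaur, 6 for Aoki — Kaur by 9–6.
Each candidate has at least one pairwise win (Gupta beats Kaur; Kaur beats Aoki; Aoki beats Gupta) — no Condorcet loser.

none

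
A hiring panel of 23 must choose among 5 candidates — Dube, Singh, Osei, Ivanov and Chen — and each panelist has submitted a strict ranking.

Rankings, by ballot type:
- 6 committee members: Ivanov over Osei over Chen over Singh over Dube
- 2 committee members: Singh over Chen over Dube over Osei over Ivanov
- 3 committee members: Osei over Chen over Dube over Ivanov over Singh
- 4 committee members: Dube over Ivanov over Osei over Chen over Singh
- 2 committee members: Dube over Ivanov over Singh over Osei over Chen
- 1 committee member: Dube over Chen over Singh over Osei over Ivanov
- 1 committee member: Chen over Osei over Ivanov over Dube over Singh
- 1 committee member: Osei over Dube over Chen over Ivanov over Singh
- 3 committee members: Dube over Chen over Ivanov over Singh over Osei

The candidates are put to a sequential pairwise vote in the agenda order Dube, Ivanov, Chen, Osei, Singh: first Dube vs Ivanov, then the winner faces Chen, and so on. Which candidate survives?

Round 1: Dube vs Ivanov — 16–7, Dube advances.
Round 2: Dube vs Chen — 11–12, Chen advances.
Round 3: Chen vs Osei — 7–16, Osei advances.
Round 4: Osei vs Singh — 15–8, Osei advances.
Osei survives the agenda.

Osei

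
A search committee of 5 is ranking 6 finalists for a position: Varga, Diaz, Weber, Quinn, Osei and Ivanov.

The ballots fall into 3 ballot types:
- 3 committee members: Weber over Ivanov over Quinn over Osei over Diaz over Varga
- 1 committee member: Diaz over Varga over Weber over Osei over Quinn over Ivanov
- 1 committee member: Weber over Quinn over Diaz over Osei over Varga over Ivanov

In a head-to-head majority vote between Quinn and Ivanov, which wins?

Ballots ranking Quinn above Ivanov: 1 + 1 = 2.
Ballots ranking Ivanov above Quinn: 5 − 2 = 3.
Ivanov wins the head-to-head 3–2.

Ivanov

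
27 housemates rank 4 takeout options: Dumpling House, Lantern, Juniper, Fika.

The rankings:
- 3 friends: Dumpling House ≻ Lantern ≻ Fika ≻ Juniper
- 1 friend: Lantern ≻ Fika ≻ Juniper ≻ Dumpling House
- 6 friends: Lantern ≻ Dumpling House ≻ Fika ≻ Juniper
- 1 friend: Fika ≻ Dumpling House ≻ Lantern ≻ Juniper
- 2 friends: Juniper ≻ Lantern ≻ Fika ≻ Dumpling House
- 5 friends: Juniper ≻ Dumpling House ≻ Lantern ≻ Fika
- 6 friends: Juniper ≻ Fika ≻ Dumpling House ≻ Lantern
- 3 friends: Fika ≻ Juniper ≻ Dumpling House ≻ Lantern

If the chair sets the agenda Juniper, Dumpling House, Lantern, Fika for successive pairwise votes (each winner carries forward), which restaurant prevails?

Fika

Round 1: Juniper vs Dumpling House — 17–10, Juniper advances.
Round 2: Juniper vs Lantern — 16–11, Juniper advances.
Round 3: Juniper vs Fika — 13–14, Fika advances.
Fika survives the agenda.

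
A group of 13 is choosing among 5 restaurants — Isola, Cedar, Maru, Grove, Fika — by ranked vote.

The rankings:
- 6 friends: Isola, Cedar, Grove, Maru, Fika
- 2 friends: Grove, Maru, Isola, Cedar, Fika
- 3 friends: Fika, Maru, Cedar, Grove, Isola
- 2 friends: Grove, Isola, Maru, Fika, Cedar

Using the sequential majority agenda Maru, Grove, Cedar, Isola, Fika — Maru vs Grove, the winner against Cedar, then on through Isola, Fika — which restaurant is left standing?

Isola

Round 1: Maru vs Grove — 3–10, Grove advances.
Round 2: Grove vs Cedar — 4–9, Cedar advances.
Round 3: Cedar vs Isola — 3–10, Isola advances.
Round 4: Isola vs Fika — 10–3, Isola advances.
The agenda winner is Isola.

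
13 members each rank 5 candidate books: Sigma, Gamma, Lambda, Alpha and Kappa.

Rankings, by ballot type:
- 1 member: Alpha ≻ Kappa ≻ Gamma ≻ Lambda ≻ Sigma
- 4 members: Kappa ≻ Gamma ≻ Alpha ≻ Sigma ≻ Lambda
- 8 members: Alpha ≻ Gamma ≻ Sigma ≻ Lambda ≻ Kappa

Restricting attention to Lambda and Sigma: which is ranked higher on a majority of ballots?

Ballots ranking Lambda above Sigma: 1.
Ballots ranking Sigma above Lambda: 13 − 1 = 12.
Sigma wins the head-to-head 12–1.

Sigma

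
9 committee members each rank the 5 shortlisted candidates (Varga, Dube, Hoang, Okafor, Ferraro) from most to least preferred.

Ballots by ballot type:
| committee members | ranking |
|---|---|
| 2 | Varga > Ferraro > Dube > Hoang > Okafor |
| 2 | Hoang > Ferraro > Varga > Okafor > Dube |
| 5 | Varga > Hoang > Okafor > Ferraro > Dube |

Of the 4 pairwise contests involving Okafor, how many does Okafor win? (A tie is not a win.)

Okafor against each rival (9 committee members):
Okafor vs Varga: Varga wins 9–0.
Okafor–Dube: Okafor 7–2.
Okafor vs Hoang: 0 for Okafor, 9 for Hoang — Hoang by 9–0.
Okafor–Ferraro: Okafor 5–4.
Okafor beats Dube, Ferraro; loses to Varga, Hoang — 2 pairwise wins.

2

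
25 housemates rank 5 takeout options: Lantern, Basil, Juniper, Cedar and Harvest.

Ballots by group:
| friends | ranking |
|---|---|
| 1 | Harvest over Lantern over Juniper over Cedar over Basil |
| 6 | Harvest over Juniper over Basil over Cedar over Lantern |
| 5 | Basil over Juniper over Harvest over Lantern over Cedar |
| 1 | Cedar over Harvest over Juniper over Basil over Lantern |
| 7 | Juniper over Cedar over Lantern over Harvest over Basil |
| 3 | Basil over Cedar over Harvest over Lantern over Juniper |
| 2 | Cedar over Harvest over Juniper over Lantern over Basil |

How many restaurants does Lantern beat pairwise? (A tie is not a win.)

Lantern against each rival (25 friends):
Lantern vs Basil: Basil wins 15–10.
Lantern vs Juniper: Lantern preferred on 1+3 = 4 ballots; Juniper wins 21–4.
Lantern vs Cedar: Cedar, 19–6.
Lantern–Harvest: Harvest 18–7.
Lantern beats no one; loses to Basil, Juniper, Cedar, Harvest — 0 pairwise wins.

0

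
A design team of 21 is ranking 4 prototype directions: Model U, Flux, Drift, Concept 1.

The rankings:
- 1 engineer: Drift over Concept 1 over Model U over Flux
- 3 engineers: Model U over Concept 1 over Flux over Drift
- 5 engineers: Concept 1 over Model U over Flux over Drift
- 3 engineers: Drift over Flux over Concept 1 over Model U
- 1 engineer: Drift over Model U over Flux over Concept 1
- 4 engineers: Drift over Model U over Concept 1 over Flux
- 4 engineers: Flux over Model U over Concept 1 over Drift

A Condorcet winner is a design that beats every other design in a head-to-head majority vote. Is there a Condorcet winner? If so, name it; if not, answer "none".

Pairwise majorities:
Model U vs Flux: 14 to 7, Model U.
Model U vs Drift: Model U wins 12–9.
Model U vs Concept 1: Model U, 12–9.
Flux vs Drift: 3+5+4 = 12 for Flux, 9 for Drift — Flux by 12–9.
Flux vs Concept 1: Flux is ranked higher on 3+1+4 = 8 ballots, Concept 1 on 13. Concept 1 wins 13–8.
Drift vs Concept 1: Concept 1, 12–9.
Model U wins every pairwise contest, so Model U is the Condorcet winner.

Model U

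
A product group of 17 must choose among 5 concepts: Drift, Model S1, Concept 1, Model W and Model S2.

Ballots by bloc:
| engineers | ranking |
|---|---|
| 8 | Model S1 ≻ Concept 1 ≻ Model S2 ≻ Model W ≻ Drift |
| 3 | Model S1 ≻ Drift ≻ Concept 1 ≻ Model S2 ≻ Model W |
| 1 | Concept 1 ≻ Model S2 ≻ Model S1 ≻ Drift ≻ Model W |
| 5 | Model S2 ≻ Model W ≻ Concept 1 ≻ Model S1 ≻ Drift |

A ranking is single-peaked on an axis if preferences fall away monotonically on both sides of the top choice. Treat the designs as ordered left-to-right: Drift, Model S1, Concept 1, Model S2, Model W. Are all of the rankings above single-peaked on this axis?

Axis positions: Drift=1, Model S1=2, Concept 1=3, Model S2=4, Model W=5.
Bloc 1 (peak Model S1 at position 2): ranking walks positions 2-3-4-5-1, expanding outward from the peak — single-peaked.
Bloc 2 (peak Model S1 at position 2): ranking walks positions 2-1-3-4-5, expanding outward from the peak — single-peaked.
Bloc 3 (peak Concept 1 at position 3): ranking walks positions 3-4-2-1-5, expanding outward from the peak — single-peaked.
Bloc 4 (peak Model S2 at position 4): ranking walks positions 4-5-3-2-1, expanding outward from the peak — single-peaked.
Every ranking is single-peaked on this axis.

yes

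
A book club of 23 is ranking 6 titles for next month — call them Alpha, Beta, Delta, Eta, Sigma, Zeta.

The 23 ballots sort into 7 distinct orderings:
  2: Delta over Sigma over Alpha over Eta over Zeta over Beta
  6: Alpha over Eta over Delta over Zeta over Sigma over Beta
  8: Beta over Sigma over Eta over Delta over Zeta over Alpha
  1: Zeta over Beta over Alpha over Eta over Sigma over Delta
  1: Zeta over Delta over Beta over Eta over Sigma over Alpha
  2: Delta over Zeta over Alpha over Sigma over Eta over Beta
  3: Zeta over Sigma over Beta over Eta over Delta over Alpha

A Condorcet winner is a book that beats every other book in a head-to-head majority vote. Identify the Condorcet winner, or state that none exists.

Check each pair by majority over 23 ballots:
Alpha–Beta: Beta 13–10.
Alpha vs Delta: Delta, 16–7.
Alpha vs Eta: Eta, 12–11.
Alpha–Sigma: Sigma 14–9.
Alpha vs Zeta: Zeta, 15–8.
Beta–Delta: Beta 12–11.
Beta–Eta: Beta 13–10.
Beta vs Sigma: Sigma wins 13–10.
Beta vs Zeta: Zeta wins 15–8.
Delta vs Eta: Eta, 18–5.
Delta vs Sigma: Sigma wins 12–11.
Delta vs Zeta: Delta, 18–5.
Eta vs Sigma: Sigma, 15–8.
Eta vs Zeta: Eta, 16–7.
Sigma vs Zeta: Zeta wins 13–10.
Every book loses at least once (Alpha loses to Beta; Beta loses to Sigma; Delta loses to Beta; Eta loses to Beta; Sigma loses to Zeta; Zeta loses to Delta). The majority relation contains the cycle Beta beats Delta beats Zeta beats Beta, so there is no Condorcet winner.

none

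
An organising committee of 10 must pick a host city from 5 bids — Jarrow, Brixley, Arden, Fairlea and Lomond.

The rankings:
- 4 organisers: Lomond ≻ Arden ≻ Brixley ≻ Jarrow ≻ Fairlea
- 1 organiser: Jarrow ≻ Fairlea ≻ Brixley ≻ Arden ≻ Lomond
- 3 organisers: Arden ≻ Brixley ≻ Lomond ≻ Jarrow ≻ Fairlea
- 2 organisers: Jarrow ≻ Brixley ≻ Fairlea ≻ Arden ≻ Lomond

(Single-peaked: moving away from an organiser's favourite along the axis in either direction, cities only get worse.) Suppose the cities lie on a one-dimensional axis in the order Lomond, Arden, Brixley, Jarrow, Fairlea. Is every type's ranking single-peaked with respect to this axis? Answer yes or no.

yes

Axis positions: Lomond=1, Arden=2, Brixley=3, Jarrow=4, Fairlea=5.
Type 1 (peak Lomond at position 1): ranking walks positions 1-2-3-4-5, expanding outward from the peak — single-peaked.
Type 2 (peak Jarrow at position 4): ranking walks positions 4-5-3-2-1, expanding outward from the peak — single-peaked.
Type 3 (peak Arden at position 2): ranking walks positions 2-3-1-4-5, expanding outward from the peak — single-peaked.
Type 4 (peak Jarrow at position 4): ranking walks positions 4-3-5-2-1, expanding outward from the peak — single-peaked.
Every ranking is single-peaked on this axis.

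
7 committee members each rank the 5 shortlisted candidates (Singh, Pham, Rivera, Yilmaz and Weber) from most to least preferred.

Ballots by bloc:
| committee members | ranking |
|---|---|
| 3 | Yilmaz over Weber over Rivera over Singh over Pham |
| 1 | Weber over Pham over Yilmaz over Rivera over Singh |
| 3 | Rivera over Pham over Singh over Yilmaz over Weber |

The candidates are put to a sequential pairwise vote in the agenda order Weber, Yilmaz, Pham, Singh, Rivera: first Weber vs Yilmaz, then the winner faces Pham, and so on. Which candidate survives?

Round 1: Weber vs Yilmaz — 1–6, Yilmaz advances.
Round 2: Yilmaz vs Pham — 3–4, Pham advances.
Round 3: Pham vs Singh — 4–3, Pham advances.
Round 4: Pham vs Rivera — 1–6, Rivera advances.
The agenda winner is Rivera.

Rivera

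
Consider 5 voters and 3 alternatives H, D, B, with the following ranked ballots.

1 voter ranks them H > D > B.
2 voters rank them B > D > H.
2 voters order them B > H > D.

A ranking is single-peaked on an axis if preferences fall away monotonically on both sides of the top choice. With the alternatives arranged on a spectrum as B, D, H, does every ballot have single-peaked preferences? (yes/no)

Axis positions: B=1, D=2, H=3.
Type 1 (peak H at position 3): ranking walks positions 3-2-1, expanding outward from the peak — single-peaked.
Type 2 (peak B at position 1): ranking walks positions 1-2-3, expanding outward from the peak — single-peaked.
Type 3: ranking walks positions 1-3-2; H is ranked above D even though D lies between H and the peak B on the axis — preferences dip and rise again. Not single-peaked.
Type 3 violates single-peakedness, so the profile is not single-peaked on this axis.

no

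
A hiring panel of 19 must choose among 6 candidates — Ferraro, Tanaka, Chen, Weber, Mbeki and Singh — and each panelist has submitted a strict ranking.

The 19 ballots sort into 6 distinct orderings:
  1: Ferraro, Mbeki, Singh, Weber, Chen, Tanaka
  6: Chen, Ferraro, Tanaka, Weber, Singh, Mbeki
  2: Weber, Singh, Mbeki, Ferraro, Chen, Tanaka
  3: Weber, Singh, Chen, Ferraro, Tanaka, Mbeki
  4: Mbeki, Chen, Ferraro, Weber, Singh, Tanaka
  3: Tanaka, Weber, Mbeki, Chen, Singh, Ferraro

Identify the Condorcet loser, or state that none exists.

none

Head-to-head results (19 committee members):
Ferraro vs Tanaka: Ferraro is ranked higher on 1+6+2+3+4 = 16 ballots, Tanaka on 3. Ferraro wins 16–3.
Ferraro vs Chen: 3 to 16, Chen.
Ferraro vs Weber: 1+6+4 = 11 for Ferraro, 8 for Weber — Ferraro by 11–8.
Ferraro–Mbeki: Ferraro 10–9.
Ferraro vs Singh: Ferraro wins 11–8.
Tanaka vs Chen: Chen wins 16–3.
Tanaka vs Weber: Weber, 10–9.
Tanaka vs Mbeki: Tanaka preferred on 6+3+3 = 12 ballots; Tanaka wins 12–7.
Tanaka vs Singh: Singh, 10–9.
Chen vs Weber: Chen wins 10–9.
Chen–Mbeki: Mbeki 10–9.
Chen vs Singh: 6+4+3 = 13 for Chen, 6 for Singh — Chen by 13–6.
Weber–Mbeki: Weber 14–5.
Weber vs Singh: Weber is ranked higher on 6+2+3+4+3 = 18 ballots, Singh on 1. Weber wins 18–1.
Mbeki vs Singh: Mbeki preferred on 1+4+3 = 8 ballots; Singh wins 11–8.
Each candidate has at least one pairwise win (Ferraro beats Tanaka; Tanaka beats Mbeki; Chen beats Ferraro; Weber beats Tanaka; Mbeki beats Chen; Singh beats Tanaka) — no Condorcet loser.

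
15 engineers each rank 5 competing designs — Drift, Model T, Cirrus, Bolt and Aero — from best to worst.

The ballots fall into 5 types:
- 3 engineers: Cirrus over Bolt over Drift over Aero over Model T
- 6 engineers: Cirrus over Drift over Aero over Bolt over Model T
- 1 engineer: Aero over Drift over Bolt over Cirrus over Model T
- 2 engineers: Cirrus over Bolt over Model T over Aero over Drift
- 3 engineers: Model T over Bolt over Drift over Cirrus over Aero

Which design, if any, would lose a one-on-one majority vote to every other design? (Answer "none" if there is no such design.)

Head-to-head results (15 engineers):
Drift vs Model T: Drift is ranked higher on 3+6+1 = 10 ballots, Model T on 5. Drift wins 10–5.
Drift vs Cirrus: Drift is ranked higher on 1+3 = 4 ballots, Cirrus on 11. Cirrus wins 11–4.
Drift vs Bolt: Bolt, 8–7.
Drift vs Aero: Drift preferred on 3+6+3 = 12 ballots; Drift wins 12–3.
Model T–Cirrus: Cirrus 12–3.
Model T–Bolt: Bolt 12–3.
Model T vs Aero: Aero, 10–5.
Cirrus vs Bolt: 3+6+2 = 11 for Cirrus, 4 for Bolt — Cirrus by 11–4.
Cirrus–Aero: Cirrus 14–1.
Bolt vs Aero: Bolt wins 8–7.
Only Model T has no wins; Model T is the Condorcet loser.

Model T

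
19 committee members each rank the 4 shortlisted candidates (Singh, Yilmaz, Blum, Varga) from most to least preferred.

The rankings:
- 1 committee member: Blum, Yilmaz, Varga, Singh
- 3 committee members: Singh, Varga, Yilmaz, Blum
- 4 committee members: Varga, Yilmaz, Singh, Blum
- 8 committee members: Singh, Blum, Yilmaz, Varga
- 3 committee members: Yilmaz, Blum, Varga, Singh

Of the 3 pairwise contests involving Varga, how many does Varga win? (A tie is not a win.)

0

Varga against each rival (19 committee members):
Varga vs Singh: Singh, 11–8.
Varga vs Yilmaz: 3+4 = 7 for Varga, 12 for Yilmaz — Yilmaz by 12–7.
Varga vs Blum: 3+4 = 7 for Varga, 12 for Blum — Blum by 12–7.
Varga beats no one; loses to Singh, Yilmaz, Blum — 0 pairwise wins.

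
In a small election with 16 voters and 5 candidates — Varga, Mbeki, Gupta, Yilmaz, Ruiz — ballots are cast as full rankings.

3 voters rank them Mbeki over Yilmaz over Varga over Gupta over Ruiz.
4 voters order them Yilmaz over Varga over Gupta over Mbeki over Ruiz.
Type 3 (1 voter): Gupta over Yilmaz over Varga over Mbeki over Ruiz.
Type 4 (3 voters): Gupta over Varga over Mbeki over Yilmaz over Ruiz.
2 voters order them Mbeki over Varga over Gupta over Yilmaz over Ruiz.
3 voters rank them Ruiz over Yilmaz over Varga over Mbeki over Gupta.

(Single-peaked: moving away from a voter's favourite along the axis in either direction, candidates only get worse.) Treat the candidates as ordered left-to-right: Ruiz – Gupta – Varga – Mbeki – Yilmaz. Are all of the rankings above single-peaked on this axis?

no

Axis positions: Ruiz=1, Gupta=2, Varga=3, Mbeki=4, Yilmaz=5.
Type 1 (peak Mbeki at position 4): ranking walks positions 4-5-3-2-1, expanding outward from the peak — single-peaked.
Type 2: ranking walks positions 5-3-2-4-1; Varga is ranked above Mbeki even though Mbeki lies between Varga and the peak Yilmaz on the axis — preferences dip and rise again. Not single-peaked.
Type 3: ranking walks positions 2-5-3-4-1; Yilmaz is ranked above Varga even though Varga lies between Yilmaz and the peak Gupta on the axis — preferences dip and rise again. Not single-peaked.
Type 4 (peak Gupta at position 2): ranking walks positions 2-3-4-5-1, expanding outward from the peak — single-peaked.
Type 5 (peak Mbeki at position 4): ranking walks positions 4-3-2-5-1, expanding outward from the peak — single-peaked.
Type 6: ranking walks positions 1-5-3-4-2; Yilmaz is ranked above Gupta even though Gupta lies between Yilmaz and the peak Ruiz on the axis — preferences dip and rise again. Not single-peaked.
Type 2 violates single-peakedness, so the profile is not single-peaked on this axis.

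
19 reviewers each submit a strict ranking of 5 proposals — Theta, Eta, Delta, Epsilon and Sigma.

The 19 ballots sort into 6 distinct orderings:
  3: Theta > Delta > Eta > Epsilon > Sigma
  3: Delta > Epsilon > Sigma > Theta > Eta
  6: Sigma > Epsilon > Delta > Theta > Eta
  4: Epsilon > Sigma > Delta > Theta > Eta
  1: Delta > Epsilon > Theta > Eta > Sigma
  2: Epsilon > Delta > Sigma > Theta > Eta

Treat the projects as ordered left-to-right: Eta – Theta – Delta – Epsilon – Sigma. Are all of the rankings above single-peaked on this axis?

yes

Axis positions: Eta=1, Theta=2, Delta=3, Epsilon=4, Sigma=5.
Type 1 (peak Theta at position 2): ranking walks positions 2-3-1-4-5, expanding outward from the peak — single-peaked.
Type 2 (peak Delta at position 3): ranking walks positions 3-4-5-2-1, expanding outward from the peak — single-peaked.
Type 3 (peak Sigma at position 5): ranking walks positions 5-4-3-2-1, expanding outward from the peak — single-peaked.
Type 4 (peak Epsilon at position 4): ranking walks positions 4-5-3-2-1, expanding outward from the peak — single-peaked.
Type 5 (peak Delta at position 3): ranking walks positions 3-4-2-1-5, expanding outward from the peak — single-peaked.
Type 6 (peak Epsilon at position 4): ranking walks positions 4-3-5-2-1, expanding outward from the peak — single-peaked.
Every ranking is single-peaked on this axis.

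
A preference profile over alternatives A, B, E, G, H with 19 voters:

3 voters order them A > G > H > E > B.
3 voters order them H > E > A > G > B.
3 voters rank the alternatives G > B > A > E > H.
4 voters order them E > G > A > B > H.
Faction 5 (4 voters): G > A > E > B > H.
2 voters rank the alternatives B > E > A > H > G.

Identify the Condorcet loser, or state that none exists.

H

Head-to-head results (19 voters):
A vs B: A is ranked higher on 3+3+4+4 = 14 ballots, B on 5. A wins 14–5.
A vs E: A preferred on 3+3+4 = 10 ballots; A wins 10–9.
A–G: G 11–8.
A vs H: A, 16–3.
B vs E: B preferred on 3+2 = 5 ballots; E wins 14–5.
B vs G: 2 for B, 17 for G — G by 17–2.
B vs H: B wins 13–6.
E vs G: 9 to 10, G.
E vs H: E wins 13–6.
G vs H: G, 14–5.
Only H has no wins; H is the Condorcet loser.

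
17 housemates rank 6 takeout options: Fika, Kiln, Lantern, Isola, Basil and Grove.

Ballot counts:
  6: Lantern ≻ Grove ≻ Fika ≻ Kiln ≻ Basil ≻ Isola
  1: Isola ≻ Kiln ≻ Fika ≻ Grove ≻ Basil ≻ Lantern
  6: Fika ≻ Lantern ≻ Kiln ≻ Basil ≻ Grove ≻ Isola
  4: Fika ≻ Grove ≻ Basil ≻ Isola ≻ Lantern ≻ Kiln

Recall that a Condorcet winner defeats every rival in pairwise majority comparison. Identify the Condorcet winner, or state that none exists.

Fika

Head-to-head results (17 friends):
Fika vs Kiln: 6+6+4 = 16 for Fika, 1 for Kiln — Fika by 16–1.
Fika vs Lantern: Fika preferred on 1+6+4 = 11 ballots; Fika wins 11–6.
Fika vs Isola: 6+6+4 = 16 for Fika, 1 for Isola — Fika by 16–1.
Fika vs Basil: Fika is ranked higher on 6+1+6+4 = 17 ballots, Basil on 0. Fika wins 17–0.
Fika vs Grove: 1+6+4 = 11 for Fika, 6 for Grove — Fika by 11–6.
Kiln vs Lantern: 1 to 16, Lantern.
Kiln vs Isola: 6+6 = 12 for Kiln, 5 for Isola — Kiln by 12–5.
Kiln vs Basil: 6+1+6 = 13 for Kiln, 4 for Basil — Kiln by 13–4.
Kiln vs Grove: 1+6 = 7 for Kiln, 10 for Grove — Grove by 10–7.
Lantern vs Isola: Lantern is ranked higher on 6+6 = 12 ballots, Isola on 5. Lantern wins 12–5.
Lantern vs Basil: Lantern is ranked higher on 6+6 = 12 ballots, Basil on 5. Lantern wins 12–5.
Lantern vs Grove: Lantern preferred on 6+6 = 12 ballots; Lantern wins 12–5.
Isola vs Basil: 1 to 16, Basil.
Isola vs Grove: 1 for Isola, 16 for Grove — Grove by 16–1.
Basil vs Grove: 6 to 11, Grove.
Only Fika has no losses; Fika is the Condorcet winner.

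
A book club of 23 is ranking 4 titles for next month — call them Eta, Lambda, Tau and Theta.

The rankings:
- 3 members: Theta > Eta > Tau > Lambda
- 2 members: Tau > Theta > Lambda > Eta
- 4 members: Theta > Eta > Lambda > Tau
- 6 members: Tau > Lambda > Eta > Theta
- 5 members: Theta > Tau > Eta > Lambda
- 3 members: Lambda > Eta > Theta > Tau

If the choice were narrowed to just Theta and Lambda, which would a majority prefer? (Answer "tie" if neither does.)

Ballots ranking Theta above Lambda: 3 + 2 + 4 + 5 = 14.
Ballots ranking Lambda above Theta: 23 − 14 = 9.
Theta wins the head-to-head 14–9.

Theta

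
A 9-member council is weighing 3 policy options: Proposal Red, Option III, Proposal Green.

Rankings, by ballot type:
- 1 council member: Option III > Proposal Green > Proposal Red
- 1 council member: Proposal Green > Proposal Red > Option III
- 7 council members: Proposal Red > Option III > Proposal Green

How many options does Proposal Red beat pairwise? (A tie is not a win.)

2

Proposal Red against each rival (9 council members):
Proposal Red vs Option III: Proposal Red, 8–1.
Proposal Red vs Proposal Green: Proposal Red preferred on 7 ballots; Proposal Red wins 7–2.
Proposal Red beats Option III, Proposal Green — 2 pairwise wins.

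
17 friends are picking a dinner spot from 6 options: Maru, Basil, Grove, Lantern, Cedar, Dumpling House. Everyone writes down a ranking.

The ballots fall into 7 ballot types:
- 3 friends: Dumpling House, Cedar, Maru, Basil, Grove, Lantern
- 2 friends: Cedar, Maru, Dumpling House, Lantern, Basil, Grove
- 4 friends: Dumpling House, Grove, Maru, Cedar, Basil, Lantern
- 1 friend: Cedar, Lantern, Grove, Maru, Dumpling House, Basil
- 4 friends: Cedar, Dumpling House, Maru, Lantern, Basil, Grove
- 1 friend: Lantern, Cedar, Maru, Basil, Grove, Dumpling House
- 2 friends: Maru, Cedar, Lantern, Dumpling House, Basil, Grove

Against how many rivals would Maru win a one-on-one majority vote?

3

Maru against each rival (17 friends):
Maru vs Basil: Maru is ranked higher on 17 ballots, Basil on 0. Maru wins 17–0.
Maru–Grove: Maru 12–5.
Maru vs Lantern: Maru preferred on 3+2+4+4+2 = 15 ballots; Maru wins 15–2.
Maru–Cedar: Cedar 11–6.
Maru vs Dumpling House: Dumpling House wins 11–6.
Maru beats Basil, Grove, Lantern; loses to Cedar, Dumpling House — 3 pairwise wins.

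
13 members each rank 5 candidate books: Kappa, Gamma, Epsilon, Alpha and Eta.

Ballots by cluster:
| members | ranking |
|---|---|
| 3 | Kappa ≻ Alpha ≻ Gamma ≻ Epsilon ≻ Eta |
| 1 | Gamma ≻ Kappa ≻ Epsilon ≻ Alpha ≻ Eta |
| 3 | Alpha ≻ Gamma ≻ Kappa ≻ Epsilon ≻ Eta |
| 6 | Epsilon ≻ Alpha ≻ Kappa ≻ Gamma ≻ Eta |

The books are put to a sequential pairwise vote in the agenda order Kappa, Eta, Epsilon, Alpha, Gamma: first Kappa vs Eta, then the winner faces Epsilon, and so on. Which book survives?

Round 1: Kappa vs Eta — 13–0, Kappa advances.
Round 2: Kappa vs Epsilon — 7–6, Kappa advances.
Round 3: Kappa vs Alpha — 4–9, Alpha advances.
Round 4: Alpha vs Gamma — 12–1, Alpha advances.
Alpha survives the agenda.

Alpha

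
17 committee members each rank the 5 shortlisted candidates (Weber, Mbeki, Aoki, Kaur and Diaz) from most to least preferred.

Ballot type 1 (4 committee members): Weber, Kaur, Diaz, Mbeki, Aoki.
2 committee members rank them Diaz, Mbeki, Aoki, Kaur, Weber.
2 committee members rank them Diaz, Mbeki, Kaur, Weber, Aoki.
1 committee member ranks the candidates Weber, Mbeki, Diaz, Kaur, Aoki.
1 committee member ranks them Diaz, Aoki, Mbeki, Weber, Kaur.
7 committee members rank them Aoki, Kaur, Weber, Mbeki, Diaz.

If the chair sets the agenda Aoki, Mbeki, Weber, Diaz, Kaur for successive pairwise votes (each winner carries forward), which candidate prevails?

Kaur

Round 1: Aoki vs Mbeki — 8–9, Mbeki advances.
Round 2: Mbeki vs Weber — 5–12, Weber advances.
Round 3: Weber vs Diaz — 12–5, Weber advances.
Round 4: Weber vs Kaur — 6–11, Kaur advances.
The agenda winner is Kaur.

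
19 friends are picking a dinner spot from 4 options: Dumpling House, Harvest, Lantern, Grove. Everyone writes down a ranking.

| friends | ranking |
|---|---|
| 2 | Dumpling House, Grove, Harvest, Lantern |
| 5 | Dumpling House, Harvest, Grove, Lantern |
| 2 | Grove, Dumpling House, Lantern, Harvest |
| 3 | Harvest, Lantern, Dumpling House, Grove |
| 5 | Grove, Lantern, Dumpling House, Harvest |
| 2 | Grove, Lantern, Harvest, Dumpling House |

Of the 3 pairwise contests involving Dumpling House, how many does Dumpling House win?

2

Dumpling House against each rival (19 friends):
Dumpling House vs Harvest: Dumpling House preferred on 2+5+2+5 = 14 ballots; Dumpling House wins 14–5.
Dumpling House vs Lantern: Lantern wins 10–9.
Dumpling House vs Grove: Dumpling House wins 10–9.
Dumpling House beats Harvest, Grove; loses to Lantern — 2 pairwise wins.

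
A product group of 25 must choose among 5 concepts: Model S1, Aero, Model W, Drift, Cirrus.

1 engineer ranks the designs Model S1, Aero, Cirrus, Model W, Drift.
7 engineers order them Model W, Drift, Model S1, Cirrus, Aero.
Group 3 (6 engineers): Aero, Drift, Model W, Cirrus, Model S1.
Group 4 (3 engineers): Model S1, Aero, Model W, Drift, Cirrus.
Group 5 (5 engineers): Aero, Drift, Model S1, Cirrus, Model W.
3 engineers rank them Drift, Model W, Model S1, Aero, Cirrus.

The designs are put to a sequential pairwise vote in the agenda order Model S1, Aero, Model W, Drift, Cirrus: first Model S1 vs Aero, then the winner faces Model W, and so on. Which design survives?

Drift

Round 1: Model S1 vs Aero — 14–11, Model S1 advances.
Round 2: Model S1 vs Model W — 9–16, Model W advances.
Round 3: Model W vs Drift — 11–14, Drift advances.
Round 4: Drift vs Cirrus — 24–1, Drift advances.
The agenda winner is Drift.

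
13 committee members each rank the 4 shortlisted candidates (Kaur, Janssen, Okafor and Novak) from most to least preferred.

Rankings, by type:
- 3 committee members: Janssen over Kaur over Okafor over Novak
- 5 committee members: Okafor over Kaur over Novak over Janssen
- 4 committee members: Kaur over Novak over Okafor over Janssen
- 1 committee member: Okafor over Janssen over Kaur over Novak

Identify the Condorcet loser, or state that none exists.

Pairwise majorities:
Kaur vs Janssen: Kaur wins 9–4.
Kaur vs Okafor: Kaur wins 7–6.
Kaur vs Novak: Kaur wins 13–0.
Janssen vs Okafor: 3 to 10, Okafor.
Janssen vs Novak: Janssen is ranked higher on 3+1 = 4 ballots, Novak on 9. Novak wins 9–4.
Okafor vs Novak: Okafor is ranked higher on 3+5+1 = 9 ballots, Novak on 4. Okafor wins 9–4.
Only Janssen has no wins; Janssen is the Condorcet loser.

Janssen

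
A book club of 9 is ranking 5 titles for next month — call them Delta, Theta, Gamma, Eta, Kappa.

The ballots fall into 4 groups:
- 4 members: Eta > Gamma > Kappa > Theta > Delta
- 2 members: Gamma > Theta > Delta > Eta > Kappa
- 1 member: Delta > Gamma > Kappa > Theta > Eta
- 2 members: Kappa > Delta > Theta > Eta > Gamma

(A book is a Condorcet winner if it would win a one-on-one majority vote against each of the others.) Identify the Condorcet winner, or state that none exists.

none

Pairwise majorities:
Delta–Theta: Theta 6–3.
Delta vs Gamma: 3 to 6, Gamma.
Delta vs Eta: Delta wins 5–4.
Delta–Kappa: Kappa 6–3.
Theta vs Gamma: 2 to 7, Gamma.
Theta vs Eta: Theta is ranked higher on 2+1+2 = 5 ballots, Eta on 4. Theta wins 5–4.
Theta vs Kappa: Kappa wins 7–2.
Gamma–Eta: Eta 6–3.
Gamma vs Kappa: Gamma wins 7–2.
Eta vs Kappa: Eta is ranked higher on 4+2 = 6 ballots, Kappa on 3. Eta wins 6–3.
Each book drops at least one matchup (Delta loses to Theta; Theta loses to Gamma; Gamma loses to Eta; Eta loses to Delta; Kappa loses to Gamma); the cycle Delta > Eta > Gamma > Delta rules out a Condorcet winner.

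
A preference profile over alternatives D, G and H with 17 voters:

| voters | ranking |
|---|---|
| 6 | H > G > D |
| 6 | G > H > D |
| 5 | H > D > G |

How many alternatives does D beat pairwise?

D against each rival (17 voters):
D vs G: G wins 12–5.
D vs H: D preferred on 0 ballots; H wins 17–0.
D beats no one; loses to G, H — 0 pairwise wins.

0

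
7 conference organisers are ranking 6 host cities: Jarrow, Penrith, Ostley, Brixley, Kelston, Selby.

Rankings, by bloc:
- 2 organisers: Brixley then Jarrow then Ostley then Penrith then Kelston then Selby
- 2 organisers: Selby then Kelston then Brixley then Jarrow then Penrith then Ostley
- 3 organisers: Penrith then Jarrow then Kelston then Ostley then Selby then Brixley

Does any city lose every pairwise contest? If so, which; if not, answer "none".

Pairwise majorities:
Jarrow vs Penrith: Jarrow wins 4–3.
Jarrow vs Ostley: Jarrow wins 7–0.
Jarrow vs Brixley: 3 for Jarrow, 4 for Brixley — Brixley by 4–3.
Jarrow vs Kelston: Jarrow, 5–2.
Jarrow–Selby: Jarrow 5–2.
Penrith vs Ostley: Penrith is ranked higher on 2+3 = 5 ballots, Ostley on 2. Penrith wins 5–2.
Penrith vs Brixley: 3 to 4, Brixley.
Penrith vs Kelston: 2+3 = 5 for Penrith, 2 for Kelston — Penrith by 5–2.
Penrith vs Selby: 5 to 2, Penrith.
Ostley vs Brixley: 3 to 4, Brixley.
Ostley vs Kelston: Kelston wins 5–2.
Ostley vs Selby: Ostley wins 5–2.
Brixley vs Kelston: Kelston wins 5–2.
Brixley vs Selby: Brixley preferred on 2 ballots; Selby wins 5–2.
Kelston vs Selby: Kelston wins 5–2.
Each city has at least one pairwise win (Jarrow beats Penrith; Penrith beats Ostley; Ostley beats Selby; Brixley beats Jarrow; Kelston beats Ostley; Selby beats Brixley) — no Condorcet loser.

none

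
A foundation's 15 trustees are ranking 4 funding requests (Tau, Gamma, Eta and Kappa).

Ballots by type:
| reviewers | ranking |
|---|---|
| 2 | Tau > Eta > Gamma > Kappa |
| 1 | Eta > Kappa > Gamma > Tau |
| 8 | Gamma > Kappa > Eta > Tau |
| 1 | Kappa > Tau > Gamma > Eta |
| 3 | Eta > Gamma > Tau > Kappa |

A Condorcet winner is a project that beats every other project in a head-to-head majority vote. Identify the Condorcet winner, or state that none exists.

Gamma

Check each pair by majority over 15 ballots:
Tau vs Gamma: Tau preferred on 2+1 = 3 ballots; Gamma wins 12–3.
Tau vs Eta: 2+1 = 3 for Tau, 12 for Eta — Eta by 12–3.
Tau vs Kappa: 5 to 10, Kappa.
Gamma vs Eta: 9 to 6, Gamma.
Gamma vs Kappa: Gamma is ranked higher on 2+8+3 = 13 ballots, Kappa on 2. Gamma wins 13–2.
Eta vs Kappa: 6 to 9, Kappa.
Only Gamma has no losses; Gamma is the Condorcet winner.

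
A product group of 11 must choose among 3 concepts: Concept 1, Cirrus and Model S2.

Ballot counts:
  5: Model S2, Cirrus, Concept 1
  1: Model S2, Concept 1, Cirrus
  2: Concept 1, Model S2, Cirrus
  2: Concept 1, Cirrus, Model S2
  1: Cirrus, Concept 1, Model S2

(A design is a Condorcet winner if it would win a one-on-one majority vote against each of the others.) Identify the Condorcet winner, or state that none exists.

Model S2

Head-to-head results (11 engineers):
Concept 1 vs Cirrus: 5 to 6, Cirrus.
Concept 1 vs Model S2: Model S2 wins 6–5.
Cirrus vs Model S2: Cirrus is ranked higher on 2+1 = 3 ballots, Model S2 on 8. Model S2 wins 8–3.
Model S2 beats each of Concept 1, Cirrus — Model S2 is the Condorcet winner.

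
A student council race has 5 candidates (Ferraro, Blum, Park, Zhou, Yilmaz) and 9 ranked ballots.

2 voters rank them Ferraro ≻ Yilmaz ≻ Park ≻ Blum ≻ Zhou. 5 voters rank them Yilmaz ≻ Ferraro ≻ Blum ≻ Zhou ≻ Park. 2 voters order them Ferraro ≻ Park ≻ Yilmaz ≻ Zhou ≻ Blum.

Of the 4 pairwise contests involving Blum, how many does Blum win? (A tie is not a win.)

Blum against each rival (9 voters):
Blum–Ferraro: Ferraro 9–0.
Blum vs Park: Blum, 5–4.
Blum–Zhou: Blum 7–2.
Blum vs Yilmaz: Blum preferred on 0 ballots; Yilmaz wins 9–0.
Blum beats Park, Zhou; loses to Ferraro, Yilmaz — 2 pairwise wins.

2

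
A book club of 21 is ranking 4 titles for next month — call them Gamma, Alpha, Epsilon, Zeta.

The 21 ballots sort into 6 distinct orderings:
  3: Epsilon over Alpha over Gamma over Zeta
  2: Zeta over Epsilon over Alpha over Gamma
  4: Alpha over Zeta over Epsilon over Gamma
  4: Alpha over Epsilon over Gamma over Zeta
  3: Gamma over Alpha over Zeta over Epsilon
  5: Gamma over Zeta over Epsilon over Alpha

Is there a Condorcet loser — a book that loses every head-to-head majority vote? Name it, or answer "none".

none

Head-to-head results (21 members):
Gamma vs Alpha: Alpha, 13–8.
Gamma vs Epsilon: Epsilon wins 13–8.
Gamma vs Zeta: Gamma preferred on 3+4+3+5 = 15 ballots; Gamma wins 15–6.
Alpha–Epsilon: Alpha 11–10.
Alpha vs Zeta: 14 to 7, Alpha.
Epsilon vs Zeta: 7 to 14, Zeta.
Every book wins at least one matchup (Gamma beats Zeta; Alpha beats Gamma; Epsilon beats Gamma; Zeta beats Epsilon), so there is no Condorcet loser.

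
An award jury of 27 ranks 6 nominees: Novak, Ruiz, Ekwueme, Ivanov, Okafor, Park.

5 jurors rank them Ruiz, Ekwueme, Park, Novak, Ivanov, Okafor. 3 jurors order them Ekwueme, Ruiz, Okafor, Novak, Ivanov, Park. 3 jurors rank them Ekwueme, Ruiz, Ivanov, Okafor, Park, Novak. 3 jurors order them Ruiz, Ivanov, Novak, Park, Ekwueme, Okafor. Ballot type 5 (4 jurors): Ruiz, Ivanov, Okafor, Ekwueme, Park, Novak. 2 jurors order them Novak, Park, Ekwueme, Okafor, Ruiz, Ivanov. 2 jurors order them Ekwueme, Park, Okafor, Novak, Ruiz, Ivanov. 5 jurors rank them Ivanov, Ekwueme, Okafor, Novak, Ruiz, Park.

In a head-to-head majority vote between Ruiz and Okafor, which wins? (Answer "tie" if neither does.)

Ballots ranking Ruiz above Okafor: 5 + 3 + 3 + 3 + 4 = 18.
Ballots ranking Okafor above Ruiz: 27 − 18 = 9.
Ruiz wins the head-to-head 18–9.

Ruiz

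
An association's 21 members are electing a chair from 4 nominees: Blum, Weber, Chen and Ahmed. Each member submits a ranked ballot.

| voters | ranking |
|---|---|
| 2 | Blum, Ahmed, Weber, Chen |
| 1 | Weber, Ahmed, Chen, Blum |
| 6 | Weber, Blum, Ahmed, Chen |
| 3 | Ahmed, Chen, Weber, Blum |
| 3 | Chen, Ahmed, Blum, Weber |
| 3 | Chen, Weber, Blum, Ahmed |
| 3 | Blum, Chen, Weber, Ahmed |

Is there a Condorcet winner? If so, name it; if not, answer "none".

none

Head-to-head results (21 voters):
Blum vs Weber: Blum preferred on 2+3+3 = 8 ballots; Weber wins 13–8.
Blum vs Chen: Blum wins 11–10.
Blum vs Ahmed: Blum preferred on 2+6+3+3 = 14 ballots; Blum wins 14–7.
Weber–Chen: Chen 12–9.
Weber vs Ahmed: 13 to 8, Weber.
Chen vs Ahmed: 3+3+3 = 9 for Chen, 12 for Ahmed — Ahmed by 12–9.
Every candidate loses at least once (Blum loses to Weber; Weber loses to Chen; Chen loses to Blum; Ahmed loses to Blum). The majority relation contains the cycle Blum > Chen > Weber > Blum, so there is no Condorcet winner.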